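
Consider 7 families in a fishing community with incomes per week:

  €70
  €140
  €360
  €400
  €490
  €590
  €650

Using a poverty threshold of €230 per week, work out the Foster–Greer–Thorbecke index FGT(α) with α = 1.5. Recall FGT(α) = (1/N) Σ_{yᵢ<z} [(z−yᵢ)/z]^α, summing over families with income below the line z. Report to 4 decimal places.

0.1179

Below z: €70, €140 (q = 2 of N = 7).
Shortfall ratios: (230−70)/230 = 0.6957; (230−140)/230 = 0.3913.
Raised to α = 1.5: 0.58021; 0.24478.
Sum = 0.824992; FGT(1.5) = 0.824992 / 7 = 0.1179.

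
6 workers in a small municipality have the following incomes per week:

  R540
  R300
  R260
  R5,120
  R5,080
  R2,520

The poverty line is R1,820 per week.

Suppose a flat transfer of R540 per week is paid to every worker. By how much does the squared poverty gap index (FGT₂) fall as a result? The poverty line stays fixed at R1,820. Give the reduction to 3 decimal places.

0.193

Before: below the line — R260, R300, R540; squared poverty gap index (FGT₂) = 0.32114.
After the R540 transfer: below the line — R800, R840, R1,080; squared poverty gap index (FGT₂) = 0.12823.
Reduction = 0.32114 − 0.12823 = 0.193.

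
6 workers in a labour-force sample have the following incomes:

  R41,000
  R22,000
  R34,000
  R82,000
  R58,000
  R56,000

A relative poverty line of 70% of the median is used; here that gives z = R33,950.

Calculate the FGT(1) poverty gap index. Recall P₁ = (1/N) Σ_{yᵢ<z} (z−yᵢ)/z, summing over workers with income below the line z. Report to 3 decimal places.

0.059

Poor units: R22,000 (q = 1 of N = 6).
Shortfall ratios: (33950−22000)/33950 = 0.3520.
Σ = 0.351988. Dividing by the full population N = 6 gives P₁ = 0.059.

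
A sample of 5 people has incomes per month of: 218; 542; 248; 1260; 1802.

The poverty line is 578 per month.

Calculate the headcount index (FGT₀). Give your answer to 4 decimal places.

3 of the 5 people have income below 578.
H = 3/5 = 0.6000.

0.6000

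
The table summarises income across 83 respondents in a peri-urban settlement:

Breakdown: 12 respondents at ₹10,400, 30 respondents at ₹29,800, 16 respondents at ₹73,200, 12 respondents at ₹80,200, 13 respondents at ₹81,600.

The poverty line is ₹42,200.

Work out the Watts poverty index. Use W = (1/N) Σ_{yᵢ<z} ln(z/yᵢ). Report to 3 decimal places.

0.328

Below the line: 12×₹10,400, 30×₹29,800 (q = 42 of N = 83).
Log shortfalls: ln(42200/10400) = 1.4006 (×12); ln(42200/29800) = 0.3479 (×30).
W = 27.244728 / 83 = 0.328.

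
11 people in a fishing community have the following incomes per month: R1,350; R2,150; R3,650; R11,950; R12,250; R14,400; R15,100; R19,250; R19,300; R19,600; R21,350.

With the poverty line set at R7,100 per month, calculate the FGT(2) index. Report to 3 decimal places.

0.125

Below the line: R1,350, R2,150, R3,650 (q = 3 of N = 11).
Gap ratios (z−y)/z: (7100−1350)/7100 = 0.8099; (7100−2150)/7100 = 0.6972; (7100−3650)/7100 = 0.4859.
Squared: 0.6559; 0.4861; 0.2361.
Sum = 1.378050; P₂ = 1.378050 / 11 = 0.125.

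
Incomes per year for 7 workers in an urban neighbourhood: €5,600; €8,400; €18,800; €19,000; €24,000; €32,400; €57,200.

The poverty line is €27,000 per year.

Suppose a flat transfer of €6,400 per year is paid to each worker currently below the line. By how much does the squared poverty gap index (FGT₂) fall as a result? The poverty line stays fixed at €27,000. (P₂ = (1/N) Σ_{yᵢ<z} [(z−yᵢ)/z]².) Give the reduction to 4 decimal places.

Before: below the line — €5,600, €8,400, €18,800, €19,000, €24,000; squared poverty gap index (FGT₂) = 0.185021.
After the €6,400 transfer: below the line — €12,000, €14,800, €25,200, €25,400; squared poverty gap index (FGT₂) = 0.074395.
Reduction = 0.185021 − 0.074395 = 0.1106.

0.1106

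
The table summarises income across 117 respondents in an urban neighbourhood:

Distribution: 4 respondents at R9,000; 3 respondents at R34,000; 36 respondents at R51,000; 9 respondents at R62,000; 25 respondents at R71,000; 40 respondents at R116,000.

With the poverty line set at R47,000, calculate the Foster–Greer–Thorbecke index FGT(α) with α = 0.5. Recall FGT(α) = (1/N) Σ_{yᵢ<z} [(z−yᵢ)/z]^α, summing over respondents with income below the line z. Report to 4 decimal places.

0.0442

Below the line: 4×R9,000, 3×R34,000 (q = 7 of N = 117).
Shortfall ratios: (47000−9000)/47000 = 0.8085 (×4); (47000−34000)/47000 = 0.2766 (×3).
Raised to α = 0.5: 0.89917 (×4); 0.52592 (×3).
Sum = 5.174460; FGT(0.5) = 5.174460 / 117 = 0.0442.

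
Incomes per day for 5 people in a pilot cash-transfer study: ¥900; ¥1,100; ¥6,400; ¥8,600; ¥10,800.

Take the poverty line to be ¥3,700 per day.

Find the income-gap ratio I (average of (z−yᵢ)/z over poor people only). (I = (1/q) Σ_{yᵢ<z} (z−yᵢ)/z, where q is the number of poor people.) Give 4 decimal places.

0.7297

Incomes under z: ¥900, ¥1,100 (q = 2 of N = 5).
Relative gaps: 0.7568, 0.7027; sum = 1.459459.
The income-gap ratio divides by q (the poor only): 1.459459 / 2 = 0.7297.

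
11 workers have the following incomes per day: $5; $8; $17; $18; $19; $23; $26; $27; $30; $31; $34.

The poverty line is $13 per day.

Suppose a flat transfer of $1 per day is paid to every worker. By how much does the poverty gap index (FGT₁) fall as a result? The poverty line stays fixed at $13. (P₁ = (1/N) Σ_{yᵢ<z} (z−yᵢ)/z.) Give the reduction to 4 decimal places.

0.0140

Before: below the line — $5, $8; poverty gap index (FGT₁) = 0.090909.
After the $1 transfer: below the line — $6, $9; poverty gap index (FGT₁) = 0.076923.
Reduction = 0.090909 − 0.076923 = 0.0140.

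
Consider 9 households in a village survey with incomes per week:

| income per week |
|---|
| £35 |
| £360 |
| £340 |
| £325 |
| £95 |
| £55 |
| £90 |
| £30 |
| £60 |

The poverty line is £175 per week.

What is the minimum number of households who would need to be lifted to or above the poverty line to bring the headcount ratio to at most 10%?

6

Currently q = 6 of N = 9 are below the line (H = 0.667).
A headcount ratio of at most 10% allows at most ⌊0.10 × 9⌋ = 0 poor households.
So at least 6 − 0 = 6 must be lifted.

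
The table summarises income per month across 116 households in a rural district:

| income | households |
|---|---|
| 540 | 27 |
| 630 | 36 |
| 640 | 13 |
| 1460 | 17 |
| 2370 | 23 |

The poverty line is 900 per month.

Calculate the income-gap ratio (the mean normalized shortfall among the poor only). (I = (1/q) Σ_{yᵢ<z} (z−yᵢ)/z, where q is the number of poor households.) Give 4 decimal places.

Incomes under z: 27×540, 36×630, 13×640 (q = 76 of N = 116).
Shortfall ratios (z−y)/z: 0.4000 (×27), 0.3000 (×36), 0.2889 (×13); sum = 25.355556.
I averages over the q = 76 poor units only: 25.355556 / 76 = 0.3336.

0.3336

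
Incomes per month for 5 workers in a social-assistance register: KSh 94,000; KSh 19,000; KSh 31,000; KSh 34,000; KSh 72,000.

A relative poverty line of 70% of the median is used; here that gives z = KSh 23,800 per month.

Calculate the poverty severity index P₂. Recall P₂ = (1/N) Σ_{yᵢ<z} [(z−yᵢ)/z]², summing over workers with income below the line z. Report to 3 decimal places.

Below z: KSh 19,000 (q = 1 of N = 5).
Normalized shortfalls: (23800−19000)/23800 = 0.2017.
Squared: 0.0407.
Sum = 0.040675; P₂ = 0.040675 / 5 = 0.008.

0.008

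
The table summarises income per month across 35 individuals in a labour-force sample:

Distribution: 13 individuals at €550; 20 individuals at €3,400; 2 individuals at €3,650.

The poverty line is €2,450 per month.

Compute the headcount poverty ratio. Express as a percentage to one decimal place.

37.1%

13 of the 35 individuals have income below €2,450.
H = 13/35 = 37.1%.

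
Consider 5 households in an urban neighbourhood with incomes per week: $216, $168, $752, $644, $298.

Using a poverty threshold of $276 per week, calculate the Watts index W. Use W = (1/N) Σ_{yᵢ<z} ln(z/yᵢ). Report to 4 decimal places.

0.1483

Below z: $168, $216 (q = 2 of N = 5).
Log shortfalls: ln(276/168) = 0.4964; ln(276/216) = 0.2451.
W = 0.741559 / 5 = 0.1483.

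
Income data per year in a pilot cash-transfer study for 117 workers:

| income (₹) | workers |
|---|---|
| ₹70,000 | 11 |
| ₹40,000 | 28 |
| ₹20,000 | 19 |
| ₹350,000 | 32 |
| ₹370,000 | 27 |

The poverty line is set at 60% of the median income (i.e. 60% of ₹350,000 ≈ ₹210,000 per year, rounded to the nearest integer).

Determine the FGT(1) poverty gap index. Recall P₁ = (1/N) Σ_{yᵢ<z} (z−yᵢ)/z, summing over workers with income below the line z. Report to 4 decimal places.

0.4033

Poor units: 19×₹20,000, 28×₹40,000, 11×₹70,000 (q = 58 of N = 117).
Relative gaps: (210000−20000)/210000 = 0.9048 (×19); (210000−40000)/210000 = 0.8095 (×28); (210000−70000)/210000 = 0.6667 (×11).
Σ = 47.190476. Dividing by the full population N = 117 gives P₁ = 0.4033.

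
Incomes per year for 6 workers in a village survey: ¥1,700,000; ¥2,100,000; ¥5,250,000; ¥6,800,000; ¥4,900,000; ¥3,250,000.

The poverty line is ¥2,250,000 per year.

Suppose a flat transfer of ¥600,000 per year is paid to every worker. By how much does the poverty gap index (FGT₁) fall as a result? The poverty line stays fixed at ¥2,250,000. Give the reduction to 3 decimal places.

0.052

Before: below the line — ¥1,700,000, ¥2,100,000; poverty gap index (FGT₁) = 0.05185.
After the ¥600,000 transfer: below the line — none; poverty gap index (FGT₁) = 0.00000.
Reduction = 0.05185 − 0.00000 = 0.052.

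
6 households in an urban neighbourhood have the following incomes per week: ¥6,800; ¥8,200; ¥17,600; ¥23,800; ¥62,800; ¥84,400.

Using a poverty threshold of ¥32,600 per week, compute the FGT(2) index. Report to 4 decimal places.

0.2452

Below z: ¥6,800, ¥8,200, ¥17,600, ¥23,800 (q = 4 of N = 6).
Shortfall ratios: (32600−6800)/32600 = 0.7914; (32600−8200)/32600 = 0.7485; (32600−17600)/32600 = 0.4601; (32600−23800)/32600 = 0.2699.
Squared: 0.6263; 0.5602; 0.2117; 0.0729.
Sum = 1.471113; P₂ = 1.471113 / 6 = 0.2452.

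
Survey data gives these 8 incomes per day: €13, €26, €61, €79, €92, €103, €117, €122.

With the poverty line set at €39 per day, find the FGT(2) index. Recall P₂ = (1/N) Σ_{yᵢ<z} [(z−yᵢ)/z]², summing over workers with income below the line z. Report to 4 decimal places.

Incomes under z: €13, €26 (q = 2 of N = 8).
Gap ratios (z−y)/z: (39−13)/39 = 0.6667; (39−26)/39 = 0.3333.
Squared: 0.4444; 0.1111.
Sum = 0.555556; P₂ = 0.555556 / 8 = 0.0694.

0.0694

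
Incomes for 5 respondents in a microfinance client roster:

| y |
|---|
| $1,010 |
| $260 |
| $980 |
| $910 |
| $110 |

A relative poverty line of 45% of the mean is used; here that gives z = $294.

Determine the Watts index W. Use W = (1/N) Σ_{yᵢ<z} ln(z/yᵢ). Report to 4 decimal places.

Below the line: $110, $260 (q = 2 of N = 5).
Log shortfalls: ln(294/110) = 0.9831; ln(294/260) = 0.1229.
W = 1.105998 / 5 = 0.2212.

0.2212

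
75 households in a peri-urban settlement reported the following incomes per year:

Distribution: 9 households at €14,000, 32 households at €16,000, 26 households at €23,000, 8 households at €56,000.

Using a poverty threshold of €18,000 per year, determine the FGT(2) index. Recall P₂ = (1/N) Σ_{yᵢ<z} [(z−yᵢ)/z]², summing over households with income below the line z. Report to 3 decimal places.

Incomes under z: 9×€14,000, 32×€16,000 (q = 41 of N = 75).
Normalized shortfalls: (18000−14000)/18000 = 0.2222 (×9); (18000−16000)/18000 = 0.1111 (×32).
Squared: 0.0494 (×9); 0.0123 (×32).
Sum = 0.839506; P₂ = 0.839506 / 75 = 0.011.

0.011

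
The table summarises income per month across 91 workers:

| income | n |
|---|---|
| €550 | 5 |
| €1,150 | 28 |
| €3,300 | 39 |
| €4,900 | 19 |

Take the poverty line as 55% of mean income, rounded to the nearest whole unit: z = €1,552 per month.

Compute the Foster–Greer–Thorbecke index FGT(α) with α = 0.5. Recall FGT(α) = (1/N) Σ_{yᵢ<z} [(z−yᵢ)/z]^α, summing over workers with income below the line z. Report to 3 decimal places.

Incomes under z: 5×€550, 28×€1,150 (q = 33 of N = 91).
Relative gaps: (1552−550)/1552 = 0.6456 (×5); (1552−1150)/1552 = 0.2590 (×28).
Raised to α = 0.5: 0.80350 (×5); 0.50894 (×28).
Sum = 18.267859; FGT(0.5) = 18.267859 / 91 = 0.201.

0.201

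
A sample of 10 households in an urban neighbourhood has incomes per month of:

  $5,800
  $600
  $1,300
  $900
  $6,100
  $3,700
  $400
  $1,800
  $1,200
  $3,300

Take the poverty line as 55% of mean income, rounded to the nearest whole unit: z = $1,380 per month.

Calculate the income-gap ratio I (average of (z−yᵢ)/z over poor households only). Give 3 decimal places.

0.362

Below z: $400, $600, $900, $1,200, $1,300 (q = 5 of N = 10).
Shortfall ratios (z−y)/z: 0.7101, 0.5652, 0.3478, 0.1304, 0.0580; sum = 1.811594.
I averages over the q = 5 poor units only: 1.811594 / 5 = 0.362.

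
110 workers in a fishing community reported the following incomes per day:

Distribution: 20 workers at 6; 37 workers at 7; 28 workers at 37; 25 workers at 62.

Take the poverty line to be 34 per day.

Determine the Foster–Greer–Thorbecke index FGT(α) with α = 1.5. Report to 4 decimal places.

Below z: 20×6, 37×7 (q = 57 of N = 110).
Shortfall ratios: (34−6)/34 = 0.8235 (×20); (34−7)/34 = 0.7941 (×37).
Raised to α = 1.5: 0.74734 (×20); 0.70766 (×37).
Sum = 41.130393; FGT(1.5) = 41.130393 / 110 = 0.3739.

0.3739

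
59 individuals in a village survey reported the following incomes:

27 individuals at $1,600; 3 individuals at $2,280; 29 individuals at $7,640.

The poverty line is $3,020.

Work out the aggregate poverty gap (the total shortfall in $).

Below z: 27×$1,600, 3×$2,280 (q = 30 of N = 59).
Individual gaps: 27×(3020−1600) = 38340; 3×(3020−2280) = 2220.
Aggregate gap = $40,560.

$40,560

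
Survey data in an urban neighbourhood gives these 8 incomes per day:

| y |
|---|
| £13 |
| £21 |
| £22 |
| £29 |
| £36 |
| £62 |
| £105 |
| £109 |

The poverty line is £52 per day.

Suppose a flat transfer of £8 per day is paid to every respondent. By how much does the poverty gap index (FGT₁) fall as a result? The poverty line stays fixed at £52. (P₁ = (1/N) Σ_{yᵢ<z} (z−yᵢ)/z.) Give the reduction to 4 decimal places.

Before: below the line — £13, £21, £22, £29, £36; poverty gap index (FGT₁) = 0.334135.
After the £8 transfer: below the line — £21, £29, £30, £37, £44; poverty gap index (FGT₁) = 0.237981.
Reduction = 0.334135 − 0.237981 = 0.0962.

0.0962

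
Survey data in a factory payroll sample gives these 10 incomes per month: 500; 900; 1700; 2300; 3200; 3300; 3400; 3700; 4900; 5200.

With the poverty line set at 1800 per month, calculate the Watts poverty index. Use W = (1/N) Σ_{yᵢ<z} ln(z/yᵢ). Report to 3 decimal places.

0.203

Below the line: 500, 900, 1700 (q = 3 of N = 10).
ln(z/y) terms: ln(1800/500) = 1.2809; ln(1800/900) = 0.6931; ln(1800/1700) = 0.0572.
W = 2.031239 / 10 = 0.203.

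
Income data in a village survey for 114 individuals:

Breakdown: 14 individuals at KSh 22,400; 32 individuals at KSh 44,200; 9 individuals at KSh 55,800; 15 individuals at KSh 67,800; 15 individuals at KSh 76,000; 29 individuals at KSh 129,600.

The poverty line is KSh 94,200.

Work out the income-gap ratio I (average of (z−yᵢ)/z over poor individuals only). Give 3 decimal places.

0.452

Incomes under z: 14×KSh 22,400, 32×KSh 44,200, 9×KSh 55,800, 15×KSh 67,800, 15×KSh 76,000 (q = 85 of N = 114).
Relative gaps: 0.7622 (×14), 0.5308 (×32), 0.4076 (×9), 0.2803 (×15), 0.1932 (×15); sum = 38.426752.
The income-gap ratio divides by q (the poor only): 38.426752 / 85 = 0.452.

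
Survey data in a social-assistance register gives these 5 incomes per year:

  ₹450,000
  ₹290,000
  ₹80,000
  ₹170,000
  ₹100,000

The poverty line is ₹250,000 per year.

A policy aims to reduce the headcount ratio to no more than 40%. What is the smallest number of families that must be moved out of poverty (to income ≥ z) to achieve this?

Currently q = 3 of N = 5 are below the line (H = 0.600).
A headcount ratio of at most 40% allows at most ⌊0.40 × 5⌋ = 2 poor families.
So at least 3 − 2 = 1 must be lifted.

1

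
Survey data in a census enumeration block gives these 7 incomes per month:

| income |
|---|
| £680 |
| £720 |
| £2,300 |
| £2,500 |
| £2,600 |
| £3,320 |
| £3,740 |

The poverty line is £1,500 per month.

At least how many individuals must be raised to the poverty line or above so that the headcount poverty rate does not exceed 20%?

1

Currently q = 2 of N = 7 are below the line (H = 0.286).
A headcount ratio of at most 20% allows at most ⌊0.20 × 7⌋ = 1 poor individuals.
So at least 2 − 1 = 1 must be lifted.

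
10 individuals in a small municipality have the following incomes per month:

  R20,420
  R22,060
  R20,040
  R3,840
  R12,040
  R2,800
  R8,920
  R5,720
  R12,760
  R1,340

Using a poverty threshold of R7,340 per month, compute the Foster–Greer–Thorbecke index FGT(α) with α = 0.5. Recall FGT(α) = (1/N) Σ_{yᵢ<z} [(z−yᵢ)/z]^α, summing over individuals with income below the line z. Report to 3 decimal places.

0.285

Poor units: R1,340, R2,800, R3,840, R5,720 (q = 4 of N = 10).
Shortfall ratios: (7340−1340)/7340 = 0.8174; (7340−2800)/7340 = 0.6185; (7340−3840)/7340 = 0.4768; (7340−5720)/7340 = 0.2207.
Raised to α = 0.5: 0.90412; 0.78647; 0.69054; 0.46980.
Sum = 2.850921; FGT(0.5) = 2.850921 / 10 = 0.285.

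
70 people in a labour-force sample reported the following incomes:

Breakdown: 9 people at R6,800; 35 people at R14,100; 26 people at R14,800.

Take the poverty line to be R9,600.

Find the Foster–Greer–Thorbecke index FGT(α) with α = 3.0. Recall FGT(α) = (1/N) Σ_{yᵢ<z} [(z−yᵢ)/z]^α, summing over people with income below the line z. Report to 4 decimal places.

0.0032

Poor units: 9×R6,800 (q = 9 of N = 70).
Normalized shortfalls: (9600−6800)/9600 = 0.2917 (×9).
Raised to α = 3.0: 0.02481 (×9).
Sum = 0.223307; FGT(3.0) = 0.223307 / 70 = 0.0032.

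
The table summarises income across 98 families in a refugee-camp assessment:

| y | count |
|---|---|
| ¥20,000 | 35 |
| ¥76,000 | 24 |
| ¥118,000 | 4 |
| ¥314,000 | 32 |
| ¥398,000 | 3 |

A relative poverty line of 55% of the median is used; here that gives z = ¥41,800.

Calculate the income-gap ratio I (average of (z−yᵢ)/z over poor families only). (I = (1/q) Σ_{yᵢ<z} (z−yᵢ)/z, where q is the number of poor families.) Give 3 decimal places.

0.522

Below z: 35×¥20,000 (q = 35 of N = 98).
Shortfall ratios (z−y)/z: 0.5215 (×35); sum = 18.253589.
The income-gap ratio divides by q (the poor only): 18.253589 / 35 = 0.522.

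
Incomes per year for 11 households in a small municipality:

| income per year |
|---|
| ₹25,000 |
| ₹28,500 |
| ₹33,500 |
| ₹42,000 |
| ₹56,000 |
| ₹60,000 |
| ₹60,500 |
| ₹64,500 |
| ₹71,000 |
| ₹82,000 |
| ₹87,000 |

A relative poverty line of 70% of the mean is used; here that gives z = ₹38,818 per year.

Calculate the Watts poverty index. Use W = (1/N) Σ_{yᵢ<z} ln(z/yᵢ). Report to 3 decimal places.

0.081

Incomes under z: ₹25,000, ₹28,500, ₹33,500 (q = 3 of N = 11).
ln(z/y) terms: ln(38818/25000) = 0.4400; ln(38818/28500) = 0.3090; ln(38818/33500) = 0.1473.
W = 0.896327 / 11 = 0.081.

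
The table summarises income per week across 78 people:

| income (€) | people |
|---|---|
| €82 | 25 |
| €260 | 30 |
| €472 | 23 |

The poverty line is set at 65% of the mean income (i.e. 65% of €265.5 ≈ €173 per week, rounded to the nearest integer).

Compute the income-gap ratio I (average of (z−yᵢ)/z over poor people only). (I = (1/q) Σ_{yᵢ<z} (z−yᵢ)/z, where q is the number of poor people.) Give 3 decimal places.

Below z: 25×€82 (q = 25 of N = 78).
Relative gaps: 0.5260 (×25); sum = 13.150289.
The income-gap ratio divides by q (the poor only): 13.150289 / 25 = 0.526.

0.526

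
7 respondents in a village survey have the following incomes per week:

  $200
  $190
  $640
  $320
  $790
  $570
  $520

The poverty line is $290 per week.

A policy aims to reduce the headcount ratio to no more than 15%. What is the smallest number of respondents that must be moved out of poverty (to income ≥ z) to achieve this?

1

2 of the 7 respondents are poor, so H = 2/7 = 0.286.
A headcount ratio of at most 15% allows at most ⌊0.15 × 7⌋ = 1 poor respondents.
So at least 2 − 1 = 1 must be lifted.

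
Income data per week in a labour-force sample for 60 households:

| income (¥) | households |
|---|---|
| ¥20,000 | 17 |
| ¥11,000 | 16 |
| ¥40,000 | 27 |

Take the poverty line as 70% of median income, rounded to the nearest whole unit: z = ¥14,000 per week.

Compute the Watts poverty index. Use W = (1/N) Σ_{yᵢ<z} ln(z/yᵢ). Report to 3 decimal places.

Below the line: 16×¥11,000 (q = 16 of N = 60).
Log gaps: ln(14000/11000) = 0.2412 (×16).
W = 3.858593 / 60 = 0.064.

0.064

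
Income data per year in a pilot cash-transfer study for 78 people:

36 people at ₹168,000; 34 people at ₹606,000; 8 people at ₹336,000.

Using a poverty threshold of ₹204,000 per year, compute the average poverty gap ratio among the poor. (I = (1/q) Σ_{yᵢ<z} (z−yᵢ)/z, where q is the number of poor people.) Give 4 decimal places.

Below z: 36×₹168,000 (q = 36 of N = 78).
Shortfall ratios (z−y)/z: 0.1765 (×36); sum = 6.352941.
The income-gap ratio divides by q (the poor only): 6.352941 / 36 = 0.1765.

0.1765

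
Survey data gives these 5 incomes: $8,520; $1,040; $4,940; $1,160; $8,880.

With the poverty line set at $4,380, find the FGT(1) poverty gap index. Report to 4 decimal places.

Below the line: $1,040, $1,160 (q = 2 of N = 5).
Normalized shortfalls: (4380−1040)/4380 = 0.7626; (4380−1160)/4380 = 0.7352.
Sum of shortfalls = 1.497717; P₁ averages over all N: 1.497717 / 5 = 0.2995.

0.2995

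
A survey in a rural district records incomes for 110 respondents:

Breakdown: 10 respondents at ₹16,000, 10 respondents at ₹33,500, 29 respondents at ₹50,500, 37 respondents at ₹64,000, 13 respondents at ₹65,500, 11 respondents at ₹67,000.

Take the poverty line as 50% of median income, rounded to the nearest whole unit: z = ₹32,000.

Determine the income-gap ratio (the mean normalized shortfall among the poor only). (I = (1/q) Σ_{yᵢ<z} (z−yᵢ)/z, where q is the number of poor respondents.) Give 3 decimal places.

Incomes under z: 10×₹16,000 (q = 10 of N = 110).
Relative gaps: 0.5000 (×10); sum = 5.000000.
The income-gap ratio divides by q (the poor only): 5.000000 / 10 = 0.500.

0.500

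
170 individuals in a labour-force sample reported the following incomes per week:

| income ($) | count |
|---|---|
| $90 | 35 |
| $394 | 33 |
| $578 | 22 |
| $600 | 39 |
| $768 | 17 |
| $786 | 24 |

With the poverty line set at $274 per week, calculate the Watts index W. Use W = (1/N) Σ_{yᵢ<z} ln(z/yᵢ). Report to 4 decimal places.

Poor units: 35×$90 (q = 35 of N = 170).
Log shortfalls: ln(274/90) = 1.1133 (×35).
W = 38.966145 / 170 = 0.2292.

0.2292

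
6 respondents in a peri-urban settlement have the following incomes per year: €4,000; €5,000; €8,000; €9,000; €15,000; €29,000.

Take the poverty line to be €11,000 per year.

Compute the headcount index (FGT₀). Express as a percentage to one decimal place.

66.7%

4 of the 6 respondents have income below €11,000.
H = 4/6 = 66.7%.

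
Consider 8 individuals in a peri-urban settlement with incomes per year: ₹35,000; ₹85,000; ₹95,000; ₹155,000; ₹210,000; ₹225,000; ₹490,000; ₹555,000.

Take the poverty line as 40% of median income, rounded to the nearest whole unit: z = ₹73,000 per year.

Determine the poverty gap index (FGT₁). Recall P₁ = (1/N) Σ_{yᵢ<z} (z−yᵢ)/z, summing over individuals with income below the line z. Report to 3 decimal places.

Below the line: ₹35,000 (q = 1 of N = 8).
Relative gaps: (73000−35000)/73000 = 0.5205.
Sum of shortfalls = 0.520548; P₁ averages over all N: 0.520548 / 8 = 0.065.

0.065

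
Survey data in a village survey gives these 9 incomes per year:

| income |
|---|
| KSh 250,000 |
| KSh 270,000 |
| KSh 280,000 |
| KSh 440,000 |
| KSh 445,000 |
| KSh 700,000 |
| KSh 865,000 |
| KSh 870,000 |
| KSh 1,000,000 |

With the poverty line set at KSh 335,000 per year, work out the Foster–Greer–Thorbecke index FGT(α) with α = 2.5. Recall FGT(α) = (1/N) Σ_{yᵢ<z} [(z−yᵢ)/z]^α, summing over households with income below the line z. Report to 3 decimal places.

Below the line: KSh 250,000, KSh 270,000, KSh 280,000 (q = 3 of N = 9).
Shortfall ratios: (335000−250000)/335000 = 0.2537; (335000−270000)/335000 = 0.1940; (335000−280000)/335000 = 0.1642.
Raised to α = 2.5: 0.03243; 0.01658; 0.01092.
Sum = 0.059934; FGT(2.5) = 0.059934 / 9 = 0.007.

0.007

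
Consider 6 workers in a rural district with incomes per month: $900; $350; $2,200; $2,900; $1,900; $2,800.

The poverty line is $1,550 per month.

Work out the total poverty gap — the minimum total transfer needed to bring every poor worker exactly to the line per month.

Poor units: $350, $900 (q = 2 of N = 6).
Individual gaps: 1550−350 = 1200; 1550−900 = 650.
Aggregate gap = $1,850.

$1,850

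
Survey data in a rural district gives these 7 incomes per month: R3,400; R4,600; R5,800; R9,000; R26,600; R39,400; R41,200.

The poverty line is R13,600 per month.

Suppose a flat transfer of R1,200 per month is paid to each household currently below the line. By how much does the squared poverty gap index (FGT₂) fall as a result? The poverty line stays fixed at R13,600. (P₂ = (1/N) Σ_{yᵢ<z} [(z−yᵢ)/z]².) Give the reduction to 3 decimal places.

0.054

Before: below the line — R3,400, R4,600, R5,800, R9,000; squared poverty gap index (FGT₂) = 0.20625.
After the R1,200 transfer: below the line — R4,600, R5,800, R7,000, R10,200; squared poverty gap index (FGT₂) = 0.15213.
Reduction = 0.20625 − 0.15213 = 0.054.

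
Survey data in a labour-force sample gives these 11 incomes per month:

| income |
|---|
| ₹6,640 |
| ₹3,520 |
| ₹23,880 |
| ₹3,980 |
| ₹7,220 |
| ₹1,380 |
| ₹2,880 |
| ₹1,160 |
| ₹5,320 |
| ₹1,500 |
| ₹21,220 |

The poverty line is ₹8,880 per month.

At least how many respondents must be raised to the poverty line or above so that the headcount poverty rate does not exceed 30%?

9 of the 11 respondents are poor, so H = 9/11 = 0.818.
A headcount ratio of at most 30% allows at most ⌊0.30 × 11⌋ = 3 poor respondents.
So at least 9 − 3 = 6 must be lifted.

6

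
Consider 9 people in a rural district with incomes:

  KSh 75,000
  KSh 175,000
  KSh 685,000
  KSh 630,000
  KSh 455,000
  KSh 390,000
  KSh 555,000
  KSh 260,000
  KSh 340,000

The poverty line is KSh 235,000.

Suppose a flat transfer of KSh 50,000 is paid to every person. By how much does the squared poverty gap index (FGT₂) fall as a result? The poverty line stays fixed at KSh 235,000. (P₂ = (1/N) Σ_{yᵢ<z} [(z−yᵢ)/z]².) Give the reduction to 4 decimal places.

Before: below the line — KSh 75,000, KSh 175,000; squared poverty gap index (FGT₂) = 0.058750.
After the KSh 50,000 transfer: below the line — KSh 125,000, KSh 225,000; squared poverty gap index (FGT₂) = 0.024546.
Reduction = 0.058750 − 0.024546 = 0.0342.

0.0342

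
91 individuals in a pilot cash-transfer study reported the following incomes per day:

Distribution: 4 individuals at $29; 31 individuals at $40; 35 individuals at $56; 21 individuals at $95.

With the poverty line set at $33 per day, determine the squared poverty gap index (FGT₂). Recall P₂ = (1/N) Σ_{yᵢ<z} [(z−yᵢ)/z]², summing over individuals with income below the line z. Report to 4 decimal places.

0.0006

Incomes under z: 4×$29 (q = 4 of N = 91).
Gap ratios (z−y)/z: (33−29)/33 = 0.1212 (×4).
Squared: 0.0147 (×4).
Sum = 0.058770; P₂ = 0.058770 / 91 = 0.0006.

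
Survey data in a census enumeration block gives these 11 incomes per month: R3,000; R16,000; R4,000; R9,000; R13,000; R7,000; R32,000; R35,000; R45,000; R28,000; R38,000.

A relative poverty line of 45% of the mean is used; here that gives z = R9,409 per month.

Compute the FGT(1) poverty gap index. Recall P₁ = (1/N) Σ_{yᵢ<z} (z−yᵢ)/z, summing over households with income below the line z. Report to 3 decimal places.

Poor units: R3,000, R4,000, R7,000, R9,000 (q = 4 of N = 11).
Shortfall ratios: (9409−3000)/9409 = 0.6812; (9409−4000)/9409 = 0.5749; (9409−7000)/9409 = 0.2560; (9409−9000)/9409 = 0.0435.
Sum of shortfalls = 1.555532; P₁ averages over all N: 1.555532 / 11 = 0.141.

0.141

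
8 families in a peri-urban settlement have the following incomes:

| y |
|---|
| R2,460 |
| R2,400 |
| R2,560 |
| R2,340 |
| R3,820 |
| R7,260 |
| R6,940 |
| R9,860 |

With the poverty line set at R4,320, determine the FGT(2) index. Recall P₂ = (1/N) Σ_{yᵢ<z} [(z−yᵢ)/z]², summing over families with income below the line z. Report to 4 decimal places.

0.0965

Incomes under z: R2,340, R2,400, R2,460, R2,560, R3,820 (q = 5 of N = 8).
Shortfall ratios: (4320−2340)/4320 = 0.4583; (4320−2400)/4320 = 0.4444; (4320−2460)/4320 = 0.4306; (4320−2560)/4320 = 0.4074; (4320−3820)/4320 = 0.1157.
Squared: 0.2101; 0.1975; 0.1854; 0.1660; 0.0134.
Sum = 0.772355; P₂ = 0.772355 / 8 = 0.0965.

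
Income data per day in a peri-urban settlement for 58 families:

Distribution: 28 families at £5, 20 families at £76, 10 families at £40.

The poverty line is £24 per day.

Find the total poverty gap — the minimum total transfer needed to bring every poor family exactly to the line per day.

Below the line: 28×£5 (q = 28 of N = 58).
Individual gaps: 28×(24−5) = 532.
Aggregate gap = £532.

£532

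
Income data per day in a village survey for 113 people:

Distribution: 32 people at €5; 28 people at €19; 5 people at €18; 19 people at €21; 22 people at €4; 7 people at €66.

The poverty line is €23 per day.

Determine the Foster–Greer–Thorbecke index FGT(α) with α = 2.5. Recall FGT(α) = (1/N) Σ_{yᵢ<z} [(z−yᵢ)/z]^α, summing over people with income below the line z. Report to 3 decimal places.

Poor units: 22×€4, 32×€5, 5×€18, 28×€19, 19×€21 (q = 106 of N = 113).
Relative gaps: (23−4)/23 = 0.8261 (×22); (23−5)/23 = 0.7826 (×32); (23−18)/23 = 0.2174 (×5); (23−19)/23 = 0.1739 (×28); (23−21)/23 = 0.0870 (×19).
Raised to α = 2.5: 0.62025 (×22); 0.54183 (×32); 0.02203 (×5); 0.01261 (×28); 0.00223 (×19).
Sum = 31.489643; FGT(2.5) = 31.489643 / 113 = 0.279.

0.279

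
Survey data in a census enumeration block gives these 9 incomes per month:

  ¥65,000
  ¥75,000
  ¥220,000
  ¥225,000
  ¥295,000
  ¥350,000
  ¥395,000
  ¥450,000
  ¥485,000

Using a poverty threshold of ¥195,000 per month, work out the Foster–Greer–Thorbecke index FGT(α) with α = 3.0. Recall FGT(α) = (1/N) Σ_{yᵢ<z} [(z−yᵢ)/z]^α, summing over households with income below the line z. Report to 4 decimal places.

0.0588

Below the line: ¥65,000, ¥75,000 (q = 2 of N = 9).
Relative gaps: (195000−65000)/195000 = 0.6667; (195000−75000)/195000 = 0.6154.
Raised to α = 3.0: 0.29630; 0.23305.
Sum = 0.529341; FGT(3.0) = 0.529341 / 9 = 0.0588.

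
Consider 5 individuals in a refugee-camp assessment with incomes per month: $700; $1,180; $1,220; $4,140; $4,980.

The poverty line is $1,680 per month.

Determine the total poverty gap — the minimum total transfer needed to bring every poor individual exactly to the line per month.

Below the line: $700, $1,180, $1,220 (q = 3 of N = 5).
Individual gaps: 1680−700 = 980; 1680−1180 = 500; 1680−1220 = 460.
Aggregate gap = $1,940.

$1,940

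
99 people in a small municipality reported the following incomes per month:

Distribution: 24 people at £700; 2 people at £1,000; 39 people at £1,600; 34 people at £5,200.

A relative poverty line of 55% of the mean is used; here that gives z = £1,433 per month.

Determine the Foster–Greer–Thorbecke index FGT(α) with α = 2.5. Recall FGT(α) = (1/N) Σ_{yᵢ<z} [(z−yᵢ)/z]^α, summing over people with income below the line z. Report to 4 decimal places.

Below the line: 24×£700, 2×£1,000 (q = 26 of N = 99).
Shortfall ratios: (1433−700)/1433 = 0.5115 (×24); (1433−1000)/1433 = 0.3022 (×2).
Raised to α = 2.5: 0.18713 (×24); 0.05019 (×2).
Sum = 4.591508; FGT(2.5) = 4.591508 / 99 = 0.0464.

0.0464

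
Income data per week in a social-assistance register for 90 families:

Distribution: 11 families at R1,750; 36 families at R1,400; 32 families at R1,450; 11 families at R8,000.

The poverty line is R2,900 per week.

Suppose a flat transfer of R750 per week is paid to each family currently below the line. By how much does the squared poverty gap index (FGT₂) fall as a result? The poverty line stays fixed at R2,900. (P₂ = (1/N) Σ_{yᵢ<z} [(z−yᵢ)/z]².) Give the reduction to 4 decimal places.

Before: below the line — 36×R1,400, 32×R1,450, 11×R1,750; squared poverty gap index (FGT₂) = 0.215124.
After the R750 transfer: below the line — 36×R2,150, 32×R2,200, 11×R2,500; squared poverty gap index (FGT₂) = 0.049795.
Reduction = 0.215124 − 0.049795 = 0.1653.

0.1653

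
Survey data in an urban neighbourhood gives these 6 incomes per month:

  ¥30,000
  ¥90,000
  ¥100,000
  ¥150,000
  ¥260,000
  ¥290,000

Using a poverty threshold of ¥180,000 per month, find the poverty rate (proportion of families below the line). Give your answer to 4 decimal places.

4 of the 6 families have income below ¥180,000.
H = 4/6 = 0.6667.

0.6667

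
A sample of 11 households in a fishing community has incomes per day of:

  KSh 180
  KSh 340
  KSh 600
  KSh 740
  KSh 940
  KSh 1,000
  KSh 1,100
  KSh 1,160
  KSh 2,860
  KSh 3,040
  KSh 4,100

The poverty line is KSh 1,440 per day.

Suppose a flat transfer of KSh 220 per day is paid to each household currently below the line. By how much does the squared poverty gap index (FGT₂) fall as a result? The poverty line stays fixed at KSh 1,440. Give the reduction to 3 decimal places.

0.088

Before: below the line — KSh 180, KSh 340, KSh 600, KSh 740, KSh 940, KSh 1,000, KSh 1,100, KSh 1,160; squared poverty gap index (FGT₂) = 0.20302.
After the KSh 220 transfer: below the line — KSh 400, KSh 560, KSh 820, KSh 960, KSh 1,160, KSh 1,220, KSh 1,320, KSh 1,380; squared poverty gap index (FGT₂) = 0.11467.
Reduction = 0.20302 − 0.11467 = 0.088.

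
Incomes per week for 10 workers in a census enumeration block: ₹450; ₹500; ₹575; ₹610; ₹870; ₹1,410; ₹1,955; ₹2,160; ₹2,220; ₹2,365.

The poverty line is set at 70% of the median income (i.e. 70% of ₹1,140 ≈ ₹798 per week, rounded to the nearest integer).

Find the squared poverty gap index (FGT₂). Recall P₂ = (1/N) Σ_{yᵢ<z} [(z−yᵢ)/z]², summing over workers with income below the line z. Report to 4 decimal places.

Below z: ₹450, ₹500, ₹575, ₹610 (q = 4 of N = 10).
Relative gaps: (798−450)/798 = 0.4361; (798−500)/798 = 0.3734; (798−575)/798 = 0.2794; (798−610)/798 = 0.2356.
Squared: 0.1902; 0.1395; 0.0781; 0.0555.
Sum = 0.463221; P₂ = 0.463221 / 10 = 0.0463.

0.0463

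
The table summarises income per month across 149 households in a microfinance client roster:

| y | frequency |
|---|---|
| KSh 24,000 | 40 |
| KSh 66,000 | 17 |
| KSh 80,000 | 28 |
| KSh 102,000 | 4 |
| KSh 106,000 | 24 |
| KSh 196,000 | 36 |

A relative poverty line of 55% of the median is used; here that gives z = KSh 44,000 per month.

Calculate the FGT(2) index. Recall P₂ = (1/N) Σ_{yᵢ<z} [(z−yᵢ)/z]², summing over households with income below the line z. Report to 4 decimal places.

Below z: 40×KSh 24,000 (q = 40 of N = 149).
Gap ratios (z−y)/z: (44000−24000)/44000 = 0.4545 (×40).
Squared: 0.2066 (×40).
Sum = 8.264463; P₂ = 8.264463 / 149 = 0.0555.

0.0555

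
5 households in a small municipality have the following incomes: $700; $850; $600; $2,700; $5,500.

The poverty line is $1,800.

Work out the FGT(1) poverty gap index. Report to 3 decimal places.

Incomes under z: $600, $700, $850 (q = 3 of N = 5).
Relative gaps: (1800−600)/1800 = 0.6667; (1800−700)/1800 = 0.6111; (1800−850)/1800 = 0.5278.
Sum of shortfalls = 1.805556; P₁ averages over all N: 1.805556 / 5 = 0.361.

0.361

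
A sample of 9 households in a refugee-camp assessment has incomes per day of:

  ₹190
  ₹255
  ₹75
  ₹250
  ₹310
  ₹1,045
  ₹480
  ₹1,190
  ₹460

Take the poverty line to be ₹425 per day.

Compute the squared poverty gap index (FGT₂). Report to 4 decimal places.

Poor units: ₹75, ₹190, ₹250, ₹255, ₹310 (q = 5 of N = 9).
Gap ratios (z−y)/z: (425−75)/425 = 0.8235; (425−190)/425 = 0.5529; (425−250)/425 = 0.4118; (425−255)/425 = 0.4000; (425−310)/425 = 0.2706.
Squared: 0.6782; 0.3057; 0.1696; 0.1600; 0.0732.
Sum = 1.386713; P₂ = 1.386713 / 9 = 0.1541.

0.1541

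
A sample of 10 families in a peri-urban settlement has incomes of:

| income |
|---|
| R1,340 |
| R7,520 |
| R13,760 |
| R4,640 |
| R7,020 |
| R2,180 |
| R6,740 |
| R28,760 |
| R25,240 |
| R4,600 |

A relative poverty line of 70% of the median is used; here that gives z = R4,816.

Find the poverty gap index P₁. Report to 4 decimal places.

Below the line: R1,340, R2,180, R4,600, R4,640 (q = 4 of N = 10).
Shortfall ratios: (4816−1340)/4816 = 0.7218; (4816−2180)/4816 = 0.5473; (4816−4600)/4816 = 0.0449; (4816−4640)/4816 = 0.0365.
Σ = 1.350498. Dividing by the full population N = 10 gives P₁ = 0.1350.

0.1350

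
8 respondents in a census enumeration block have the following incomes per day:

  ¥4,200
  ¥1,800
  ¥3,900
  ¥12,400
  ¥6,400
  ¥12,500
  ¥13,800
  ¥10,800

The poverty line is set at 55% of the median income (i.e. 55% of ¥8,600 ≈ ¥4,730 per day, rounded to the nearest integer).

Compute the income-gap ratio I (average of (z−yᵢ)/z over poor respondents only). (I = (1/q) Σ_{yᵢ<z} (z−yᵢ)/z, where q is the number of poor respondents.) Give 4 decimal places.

0.3023

Below z: ¥1,800, ¥3,900, ¥4,200 (q = 3 of N = 8).
Shortfall ratios (z−y)/z: 0.6195, 0.1755, 0.1121; sum = 0.906977.
I averages over the q = 3 poor units only: 0.906977 / 3 = 0.3023.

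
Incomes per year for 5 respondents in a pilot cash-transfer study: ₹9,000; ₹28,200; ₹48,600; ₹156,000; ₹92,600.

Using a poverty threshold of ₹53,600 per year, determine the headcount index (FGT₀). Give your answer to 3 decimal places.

0.600

3 of the 5 respondents have income below ₹53,600.
H = 3/5 = 0.600.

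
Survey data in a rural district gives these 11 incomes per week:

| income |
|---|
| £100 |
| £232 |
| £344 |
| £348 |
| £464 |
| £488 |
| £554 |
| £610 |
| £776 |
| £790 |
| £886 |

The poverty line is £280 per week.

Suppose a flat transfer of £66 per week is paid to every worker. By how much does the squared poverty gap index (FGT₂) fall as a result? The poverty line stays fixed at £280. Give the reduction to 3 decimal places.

0.025

Before: below the line — £100, £232; squared poverty gap index (FGT₂) = 0.04024.
After the £66 transfer: below the line — £166; squared poverty gap index (FGT₂) = 0.01507.
Reduction = 0.04024 − 0.01507 = 0.025.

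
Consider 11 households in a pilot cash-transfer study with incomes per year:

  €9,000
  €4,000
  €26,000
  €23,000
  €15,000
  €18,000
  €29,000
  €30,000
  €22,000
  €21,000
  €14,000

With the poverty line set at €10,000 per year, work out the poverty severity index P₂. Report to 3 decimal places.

0.034

Below the line: €4,000, €9,000 (q = 2 of N = 11).
Relative gaps: (10000−4000)/10000 = 0.6000; (10000−9000)/10000 = 0.1000.
Squared: 0.3600; 0.0100.
Sum = 0.370000; P₂ = 0.370000 / 11 = 0.034.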